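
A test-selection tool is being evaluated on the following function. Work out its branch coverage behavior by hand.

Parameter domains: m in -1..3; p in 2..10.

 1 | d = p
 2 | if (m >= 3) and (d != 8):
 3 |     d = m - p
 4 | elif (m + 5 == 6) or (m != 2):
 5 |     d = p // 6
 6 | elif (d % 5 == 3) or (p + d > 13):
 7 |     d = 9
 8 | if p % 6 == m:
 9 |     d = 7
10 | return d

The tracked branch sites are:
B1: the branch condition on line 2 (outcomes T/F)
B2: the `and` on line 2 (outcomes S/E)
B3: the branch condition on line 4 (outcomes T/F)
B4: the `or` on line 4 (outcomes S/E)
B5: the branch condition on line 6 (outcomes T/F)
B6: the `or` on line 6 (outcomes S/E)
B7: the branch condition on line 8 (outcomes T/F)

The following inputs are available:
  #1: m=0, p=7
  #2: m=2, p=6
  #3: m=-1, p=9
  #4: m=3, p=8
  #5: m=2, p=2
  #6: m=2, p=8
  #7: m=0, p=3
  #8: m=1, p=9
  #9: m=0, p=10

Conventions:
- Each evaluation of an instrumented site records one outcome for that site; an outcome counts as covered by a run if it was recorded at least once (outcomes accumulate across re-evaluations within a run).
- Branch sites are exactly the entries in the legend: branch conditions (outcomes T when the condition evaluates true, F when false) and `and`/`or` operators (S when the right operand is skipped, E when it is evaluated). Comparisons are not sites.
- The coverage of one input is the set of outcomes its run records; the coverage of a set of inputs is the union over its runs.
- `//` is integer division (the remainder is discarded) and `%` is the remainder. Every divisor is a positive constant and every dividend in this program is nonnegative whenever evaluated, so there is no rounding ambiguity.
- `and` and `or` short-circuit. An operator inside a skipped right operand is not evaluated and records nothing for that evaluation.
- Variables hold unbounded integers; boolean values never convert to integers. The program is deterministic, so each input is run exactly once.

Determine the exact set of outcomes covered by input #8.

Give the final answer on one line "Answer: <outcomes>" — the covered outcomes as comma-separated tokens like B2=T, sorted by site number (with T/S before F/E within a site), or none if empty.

Event log for input #8 (m=1, p=9):
  B2->S, B1->F, B4->S, B3->T, B7->F
deduplicating events, the covered set is: B1=F, B2=S, B3=T, B4=S, B7=F

Answer: B1=F, B2=S, B3=T, B4=S, B7=F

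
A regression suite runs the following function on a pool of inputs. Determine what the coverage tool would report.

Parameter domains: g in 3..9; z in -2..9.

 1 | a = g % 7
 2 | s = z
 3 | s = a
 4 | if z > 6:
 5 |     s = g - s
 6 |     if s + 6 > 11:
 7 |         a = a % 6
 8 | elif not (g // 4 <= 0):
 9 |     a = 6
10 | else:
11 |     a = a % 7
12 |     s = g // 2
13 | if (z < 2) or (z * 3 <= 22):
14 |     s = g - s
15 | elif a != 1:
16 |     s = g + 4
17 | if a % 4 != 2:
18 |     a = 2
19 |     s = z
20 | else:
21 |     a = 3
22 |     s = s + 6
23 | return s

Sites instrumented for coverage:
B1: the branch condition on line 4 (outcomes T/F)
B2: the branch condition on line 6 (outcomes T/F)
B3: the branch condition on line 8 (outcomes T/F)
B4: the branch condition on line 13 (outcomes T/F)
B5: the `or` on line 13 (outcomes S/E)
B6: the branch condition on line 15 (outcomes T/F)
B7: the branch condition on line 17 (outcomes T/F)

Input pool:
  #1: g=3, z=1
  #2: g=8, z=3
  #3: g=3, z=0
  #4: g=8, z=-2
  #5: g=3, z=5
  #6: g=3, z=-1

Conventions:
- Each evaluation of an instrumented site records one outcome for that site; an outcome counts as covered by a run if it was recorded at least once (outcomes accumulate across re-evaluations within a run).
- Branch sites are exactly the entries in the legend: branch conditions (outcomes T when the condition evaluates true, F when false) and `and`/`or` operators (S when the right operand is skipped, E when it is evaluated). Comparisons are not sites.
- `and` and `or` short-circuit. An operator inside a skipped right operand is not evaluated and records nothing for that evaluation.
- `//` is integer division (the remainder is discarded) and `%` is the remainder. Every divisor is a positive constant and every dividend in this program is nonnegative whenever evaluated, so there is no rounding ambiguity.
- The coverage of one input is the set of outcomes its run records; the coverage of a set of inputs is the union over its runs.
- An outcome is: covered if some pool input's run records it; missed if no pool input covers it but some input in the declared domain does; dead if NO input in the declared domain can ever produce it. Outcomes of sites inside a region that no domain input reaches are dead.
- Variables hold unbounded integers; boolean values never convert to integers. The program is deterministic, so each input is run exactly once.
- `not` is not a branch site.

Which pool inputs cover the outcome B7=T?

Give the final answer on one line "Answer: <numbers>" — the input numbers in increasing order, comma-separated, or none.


input #1 (g=3, z=1): records B7=T
input #2 (g=8, z=3): does not record B7=T
input #3 (g=3, z=0): records B7=T
input #4 (g=8, z=-2): does not record B7=T
input #5 (g=3, z=5): records B7=T
input #6 (g=3, z=-1): records B7=T
Answer: 1, 3, 5, 6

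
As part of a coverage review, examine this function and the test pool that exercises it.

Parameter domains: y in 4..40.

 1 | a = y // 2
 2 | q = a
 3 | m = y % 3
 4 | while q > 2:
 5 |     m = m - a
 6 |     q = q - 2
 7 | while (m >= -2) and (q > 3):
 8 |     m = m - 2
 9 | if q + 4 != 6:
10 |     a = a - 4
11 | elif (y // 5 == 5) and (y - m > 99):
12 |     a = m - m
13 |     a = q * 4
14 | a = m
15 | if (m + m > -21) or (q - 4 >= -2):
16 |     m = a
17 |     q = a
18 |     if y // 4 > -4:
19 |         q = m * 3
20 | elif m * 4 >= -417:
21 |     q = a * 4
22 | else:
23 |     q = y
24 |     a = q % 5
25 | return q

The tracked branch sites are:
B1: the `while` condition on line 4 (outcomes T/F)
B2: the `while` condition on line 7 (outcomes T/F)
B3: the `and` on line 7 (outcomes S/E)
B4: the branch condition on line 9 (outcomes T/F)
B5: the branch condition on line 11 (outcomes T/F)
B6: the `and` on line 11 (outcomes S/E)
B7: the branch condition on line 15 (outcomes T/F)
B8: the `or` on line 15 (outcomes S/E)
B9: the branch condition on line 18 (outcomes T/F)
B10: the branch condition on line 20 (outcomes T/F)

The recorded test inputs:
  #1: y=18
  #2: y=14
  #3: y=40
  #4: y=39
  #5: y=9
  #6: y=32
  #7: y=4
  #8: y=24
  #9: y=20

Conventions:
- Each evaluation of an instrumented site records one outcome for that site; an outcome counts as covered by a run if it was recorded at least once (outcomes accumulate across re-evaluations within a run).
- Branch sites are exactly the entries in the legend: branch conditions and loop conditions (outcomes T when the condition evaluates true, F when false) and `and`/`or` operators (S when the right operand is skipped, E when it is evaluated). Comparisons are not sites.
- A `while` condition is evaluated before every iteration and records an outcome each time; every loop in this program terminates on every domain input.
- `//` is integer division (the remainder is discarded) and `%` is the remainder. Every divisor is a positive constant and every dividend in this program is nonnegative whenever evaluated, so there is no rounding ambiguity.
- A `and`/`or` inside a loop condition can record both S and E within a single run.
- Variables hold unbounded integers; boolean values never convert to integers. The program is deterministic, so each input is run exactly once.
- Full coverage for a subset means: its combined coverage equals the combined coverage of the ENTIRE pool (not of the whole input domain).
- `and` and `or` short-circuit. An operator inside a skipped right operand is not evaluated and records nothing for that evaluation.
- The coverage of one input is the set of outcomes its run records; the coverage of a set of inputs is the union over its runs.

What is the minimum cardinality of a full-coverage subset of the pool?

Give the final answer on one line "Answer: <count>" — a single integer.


input #1, y=18: outcomes B1=T, B1=F, B2=F, B3=S, B4=T, B7=F, B8=E, B10=T
input #2, y=14: outcomes B1=T, B1=F, B2=F, B3=S, B4=T, B7=F, B8=E, B10=T
input #3, y=40: outcomes B1=T, B1=F, B2=F, B3=S, B4=F, B5=F, B6=S, B7=T, B8=E, B9=T
input #4, y=39: outcomes B1=T, B1=F, B2=F, B3=S, B4=T, B7=F, B8=E, B10=F
input #5, y=9: outcomes B1=T, B1=F, B2=F, B3=S, B4=F, B5=F, B6=S, B7=T, B8=S, B9=T
input #6, y=32: outcomes B1=T, B1=F, B2=F, B3=S, B4=F, B5=F, B6=S, B7=T, B8=E, B9=T
input #7, y=4: outcomes B1=F, B2=F, B3=E, B4=F, B5=F, B6=S, B7=T, B8=S, B9=T
input #8, y=24: outcomes B1=T, B1=F, B2=F, B3=S, B4=F, B5=F, B6=S, B7=T, B8=E, B9=T
input #9, y=20: outcomes B1=T, B1=F, B2=F, B3=S, B4=F, B5=F, B6=S, B7=T, B8=E, B9=T
together the pool reaches 16 outcomes: B1=T, B1=F, B2=F, B3=S, B3=E, B4=T, B4=F, B5=F, B6=S, B7=T, B7=F, B8=S, B8=E, B9=T, B10=T, B10=F
no size-1 subset reaches all 16 outcomes (best union: 10/16)
no size-2 subset reaches all 16 outcomes (best union: 15/16)
size 3: inputs {1, 4, 7} cover all 16 outcomes, and no lexicographically smaller subset of this size does
Answer: 3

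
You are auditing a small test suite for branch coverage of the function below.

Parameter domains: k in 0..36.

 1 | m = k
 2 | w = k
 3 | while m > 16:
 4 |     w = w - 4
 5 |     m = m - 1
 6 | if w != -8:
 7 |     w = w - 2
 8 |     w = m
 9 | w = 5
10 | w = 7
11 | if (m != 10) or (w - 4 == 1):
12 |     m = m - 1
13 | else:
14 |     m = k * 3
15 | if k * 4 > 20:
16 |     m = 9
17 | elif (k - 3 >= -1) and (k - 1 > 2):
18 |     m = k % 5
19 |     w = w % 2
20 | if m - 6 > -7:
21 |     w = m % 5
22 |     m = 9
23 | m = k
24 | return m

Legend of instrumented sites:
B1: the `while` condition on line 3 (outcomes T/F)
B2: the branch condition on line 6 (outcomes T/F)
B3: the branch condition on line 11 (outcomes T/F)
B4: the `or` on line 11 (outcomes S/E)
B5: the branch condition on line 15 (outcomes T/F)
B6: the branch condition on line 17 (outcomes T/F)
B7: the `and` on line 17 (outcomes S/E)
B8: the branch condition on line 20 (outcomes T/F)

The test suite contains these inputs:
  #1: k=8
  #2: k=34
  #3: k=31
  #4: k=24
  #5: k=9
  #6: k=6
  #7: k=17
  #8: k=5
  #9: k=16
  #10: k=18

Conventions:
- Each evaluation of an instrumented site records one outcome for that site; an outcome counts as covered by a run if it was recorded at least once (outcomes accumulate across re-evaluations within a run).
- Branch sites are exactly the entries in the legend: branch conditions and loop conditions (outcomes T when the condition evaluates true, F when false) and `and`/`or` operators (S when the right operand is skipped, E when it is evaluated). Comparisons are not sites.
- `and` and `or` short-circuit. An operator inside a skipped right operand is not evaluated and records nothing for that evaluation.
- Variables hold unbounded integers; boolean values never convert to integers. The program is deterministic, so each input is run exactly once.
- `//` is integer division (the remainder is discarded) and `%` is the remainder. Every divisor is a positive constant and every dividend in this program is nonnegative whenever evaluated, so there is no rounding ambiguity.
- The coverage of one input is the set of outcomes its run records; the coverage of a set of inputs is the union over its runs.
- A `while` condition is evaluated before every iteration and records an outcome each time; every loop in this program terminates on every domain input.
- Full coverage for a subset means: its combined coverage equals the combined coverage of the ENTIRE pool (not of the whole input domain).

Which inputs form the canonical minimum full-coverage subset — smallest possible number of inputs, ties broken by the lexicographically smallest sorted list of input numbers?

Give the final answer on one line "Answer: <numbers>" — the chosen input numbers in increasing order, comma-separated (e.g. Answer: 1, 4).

input #1, k=8: events B1->F, B2->T, B4->S, B3->T, B5->T, B8->T; outcomes B1=F, B2=T, B3=T, B4=S, B5=T, B8=T
input #2, k=34: events B1->T, B1->T, B1->T, B1->T, B1->T, B1->T, B1->T, B1->T, B1->T, B1->T, B1->T, B1->T, B1->T, B1->T, ...; outcomes B1=T, B1=F, B2=T, B3=T, B4=S, B5=T, B8=T
input #3, k=31: events B1->T, B1->T, B1->T, B1->T, B1->T, B1->T, B1->T, B1->T, B1->T, B1->T, B1->T, B1->T, B1->T, B1->T, ...; outcomes B1=T, B1=F, B2=T, B3=T, B4=S, B5=T, B8=T
input #4, k=24: events B1->T, B1->T, B1->T, B1->T, B1->T, B1->T, B1->T, B1->T, B1->F, B2->F, B4->S, B3->T, B5->T, B8->T; outcomes B1=T, B1=F, B2=F, B3=T, B4=S, B5=T, B8=T
input #5, k=9: events B1->F, B2->T, B4->S, B3->T, B5->T, B8->T; outcomes B1=F, B2=T, B3=T, B4=S, B5=T, B8=T
input #6, k=6: events B1->F, B2->T, B4->S, B3->T, B5->T, B8->T; outcomes B1=F, B2=T, B3=T, B4=S, B5=T, B8=T
input #7, k=17: events B1->T, B1->F, B2->T, B4->S, B3->T, B5->T, B8->T; outcomes B1=T, B1=F, B2=T, B3=T, B4=S, B5=T, B8=T
input #8, k=5: events B1->F, B2->T, B4->S, B3->T, B5->F, B7->E, B6->T, B8->T; outcomes B1=F, B2=T, B3=T, B4=S, B5=F, B6=T, B7=E, B8=T
input #9, k=16: events B1->F, B2->T, B4->S, B3->T, B5->T, B8->T; outcomes B1=F, B2=T, B3=T, B4=S, B5=T, B8=T
input #10, k=18: events B1->T, B1->T, B1->F, B2->T, B4->S, B3->T, B5->T, B8->T; outcomes B1=T, B1=F, B2=T, B3=T, B4=S, B5=T, B8=T
the full pool covers 11 outcomes: B1=T, B1=F, B2=T, B2=F, B3=T, B4=S, B5=T, B5=F, B6=T, B7=E, B8=T
no size-1 subset reaches all 11 outcomes (best union: 8/11)
the canonical winner is {4, 8}: size 2, full 11-outcome coverage, earliest index list among size-2 covers

Answer: 4, 8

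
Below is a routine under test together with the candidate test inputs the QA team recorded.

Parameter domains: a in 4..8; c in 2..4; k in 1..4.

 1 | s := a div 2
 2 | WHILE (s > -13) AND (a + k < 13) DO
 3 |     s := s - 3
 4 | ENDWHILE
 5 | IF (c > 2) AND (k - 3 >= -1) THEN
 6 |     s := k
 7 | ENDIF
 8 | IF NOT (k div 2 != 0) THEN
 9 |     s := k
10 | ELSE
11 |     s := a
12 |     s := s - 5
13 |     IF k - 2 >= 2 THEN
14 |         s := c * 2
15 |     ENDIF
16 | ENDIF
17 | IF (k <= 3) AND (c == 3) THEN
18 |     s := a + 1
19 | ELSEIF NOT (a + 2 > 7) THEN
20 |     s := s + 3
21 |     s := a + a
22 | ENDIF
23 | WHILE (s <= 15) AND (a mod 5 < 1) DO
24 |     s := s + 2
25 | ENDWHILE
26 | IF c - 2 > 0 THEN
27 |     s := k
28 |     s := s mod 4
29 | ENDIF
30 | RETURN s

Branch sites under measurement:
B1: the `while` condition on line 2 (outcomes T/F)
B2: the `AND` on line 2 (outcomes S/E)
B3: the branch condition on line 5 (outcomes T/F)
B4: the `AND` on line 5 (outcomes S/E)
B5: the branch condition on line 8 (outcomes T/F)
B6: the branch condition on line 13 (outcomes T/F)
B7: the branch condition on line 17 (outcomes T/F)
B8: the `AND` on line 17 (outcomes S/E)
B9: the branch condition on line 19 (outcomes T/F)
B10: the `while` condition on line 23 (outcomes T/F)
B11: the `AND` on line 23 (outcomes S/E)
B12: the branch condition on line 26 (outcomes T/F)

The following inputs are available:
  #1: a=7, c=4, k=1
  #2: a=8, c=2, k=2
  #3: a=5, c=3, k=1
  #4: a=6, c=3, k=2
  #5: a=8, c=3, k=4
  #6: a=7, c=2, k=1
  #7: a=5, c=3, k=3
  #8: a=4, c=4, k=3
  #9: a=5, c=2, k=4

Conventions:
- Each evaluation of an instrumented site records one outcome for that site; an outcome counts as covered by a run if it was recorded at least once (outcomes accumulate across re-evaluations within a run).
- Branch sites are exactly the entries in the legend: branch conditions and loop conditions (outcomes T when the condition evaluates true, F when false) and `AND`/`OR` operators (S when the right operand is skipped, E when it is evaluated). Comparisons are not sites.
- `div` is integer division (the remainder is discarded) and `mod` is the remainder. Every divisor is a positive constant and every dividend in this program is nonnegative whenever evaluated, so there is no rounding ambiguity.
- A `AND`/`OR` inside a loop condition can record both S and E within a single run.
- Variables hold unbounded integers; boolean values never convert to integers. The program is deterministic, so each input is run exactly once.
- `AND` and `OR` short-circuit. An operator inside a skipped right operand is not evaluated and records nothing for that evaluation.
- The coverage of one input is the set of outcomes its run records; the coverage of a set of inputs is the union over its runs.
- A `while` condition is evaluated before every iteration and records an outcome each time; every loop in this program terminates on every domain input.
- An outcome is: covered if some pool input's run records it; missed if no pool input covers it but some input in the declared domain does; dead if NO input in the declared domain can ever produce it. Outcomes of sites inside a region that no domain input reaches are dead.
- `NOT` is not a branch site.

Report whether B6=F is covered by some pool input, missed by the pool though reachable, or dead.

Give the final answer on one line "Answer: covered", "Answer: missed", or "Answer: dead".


B6=F is recorded by pool input(s) 2, 4, 7, 8 -> covered
Answer: covered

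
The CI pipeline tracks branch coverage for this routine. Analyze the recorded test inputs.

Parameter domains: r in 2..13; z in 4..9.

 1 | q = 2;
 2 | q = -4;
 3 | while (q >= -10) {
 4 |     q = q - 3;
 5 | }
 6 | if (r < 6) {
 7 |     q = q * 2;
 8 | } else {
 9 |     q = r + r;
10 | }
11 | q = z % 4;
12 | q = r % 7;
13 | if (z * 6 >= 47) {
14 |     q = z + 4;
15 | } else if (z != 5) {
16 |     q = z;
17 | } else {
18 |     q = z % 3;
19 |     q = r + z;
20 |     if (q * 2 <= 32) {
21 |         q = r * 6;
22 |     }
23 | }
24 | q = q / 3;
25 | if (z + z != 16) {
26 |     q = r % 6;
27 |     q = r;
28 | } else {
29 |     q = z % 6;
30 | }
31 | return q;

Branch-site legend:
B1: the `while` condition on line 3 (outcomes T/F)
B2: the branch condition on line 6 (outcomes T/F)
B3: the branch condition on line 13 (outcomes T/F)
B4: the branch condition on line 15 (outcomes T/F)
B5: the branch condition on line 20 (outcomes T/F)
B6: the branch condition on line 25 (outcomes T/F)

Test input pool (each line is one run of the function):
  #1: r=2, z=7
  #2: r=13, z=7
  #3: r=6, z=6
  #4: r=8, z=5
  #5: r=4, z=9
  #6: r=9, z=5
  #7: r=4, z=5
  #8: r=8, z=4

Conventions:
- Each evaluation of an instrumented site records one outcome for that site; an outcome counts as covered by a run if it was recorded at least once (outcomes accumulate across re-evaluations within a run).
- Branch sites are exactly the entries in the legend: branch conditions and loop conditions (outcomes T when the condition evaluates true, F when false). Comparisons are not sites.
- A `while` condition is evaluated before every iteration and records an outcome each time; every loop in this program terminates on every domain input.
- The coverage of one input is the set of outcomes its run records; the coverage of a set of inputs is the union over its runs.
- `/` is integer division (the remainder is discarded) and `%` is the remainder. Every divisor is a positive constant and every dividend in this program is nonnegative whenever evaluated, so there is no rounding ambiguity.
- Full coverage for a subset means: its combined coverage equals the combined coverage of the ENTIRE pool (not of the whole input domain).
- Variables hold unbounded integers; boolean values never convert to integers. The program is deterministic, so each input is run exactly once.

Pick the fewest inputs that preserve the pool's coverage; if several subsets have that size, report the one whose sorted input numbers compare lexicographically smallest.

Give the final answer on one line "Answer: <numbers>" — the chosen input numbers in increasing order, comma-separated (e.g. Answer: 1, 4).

input #1, r=2, z=7: events B1->T, B1->T, B1->T, B1->F, B2->T, B3->F, B4->T, B6->T; outcomes B1=T, B1=F, B2=T, B3=F, B4=T, B6=T
input #2, r=13, z=7: events B1->T, B1->T, B1->T, B1->F, B2->F, B3->F, B4->T, B6->T; outcomes B1=T, B1=F, B2=F, B3=F, B4=T, B6=T
input #3, r=6, z=6: events B1->T, B1->T, B1->T, B1->F, B2->F, B3->F, B4->T, B6->T; outcomes B1=T, B1=F, B2=F, B3=F, B4=T, B6=T
input #4, r=8, z=5: events B1->T, B1->T, B1->T, B1->F, B2->F, B3->F, B4->F, B5->T, B6->T; outcomes B1=T, B1=F, B2=F, B3=F, B4=F, B5=T, B6=T
input #5, r=4, z=9: events B1->T, B1->T, B1->T, B1->F, B2->T, B3->T, B6->T; outcomes B1=T, B1=F, B2=T, B3=T, B6=T
input #6, r=9, z=5: events B1->T, B1->T, B1->T, B1->F, B2->F, B3->F, B4->F, B5->T, B6->T; outcomes B1=T, B1=F, B2=F, B3=F, B4=F, B5=T, B6=T
input #7, r=4, z=5: events B1->T, B1->T, B1->T, B1->F, B2->T, B3->F, B4->F, B5->T, B6->T; outcomes B1=T, B1=F, B2=T, B3=F, B4=F, B5=T, B6=T
input #8, r=8, z=4: events B1->T, B1->T, B1->T, B1->F, B2->F, B3->F, B4->T, B6->T; outcomes B1=T, B1=F, B2=F, B3=F, B4=T, B6=T
together the pool reaches 10 outcomes: B1=T, B1=F, B2=T, B2=F, B3=T, B3=F, B4=T, B4=F, B5=T, B6=T
size 1 is not enough: best union over all size-1 subsets is 7/10
size 2 is not enough: best union over all size-2 subsets is 9/10
at size 3, {1, 4, 5} reaches all 10 outcomes; every lexicographically earlier size-3 subset fails

Answer: 1, 4, 5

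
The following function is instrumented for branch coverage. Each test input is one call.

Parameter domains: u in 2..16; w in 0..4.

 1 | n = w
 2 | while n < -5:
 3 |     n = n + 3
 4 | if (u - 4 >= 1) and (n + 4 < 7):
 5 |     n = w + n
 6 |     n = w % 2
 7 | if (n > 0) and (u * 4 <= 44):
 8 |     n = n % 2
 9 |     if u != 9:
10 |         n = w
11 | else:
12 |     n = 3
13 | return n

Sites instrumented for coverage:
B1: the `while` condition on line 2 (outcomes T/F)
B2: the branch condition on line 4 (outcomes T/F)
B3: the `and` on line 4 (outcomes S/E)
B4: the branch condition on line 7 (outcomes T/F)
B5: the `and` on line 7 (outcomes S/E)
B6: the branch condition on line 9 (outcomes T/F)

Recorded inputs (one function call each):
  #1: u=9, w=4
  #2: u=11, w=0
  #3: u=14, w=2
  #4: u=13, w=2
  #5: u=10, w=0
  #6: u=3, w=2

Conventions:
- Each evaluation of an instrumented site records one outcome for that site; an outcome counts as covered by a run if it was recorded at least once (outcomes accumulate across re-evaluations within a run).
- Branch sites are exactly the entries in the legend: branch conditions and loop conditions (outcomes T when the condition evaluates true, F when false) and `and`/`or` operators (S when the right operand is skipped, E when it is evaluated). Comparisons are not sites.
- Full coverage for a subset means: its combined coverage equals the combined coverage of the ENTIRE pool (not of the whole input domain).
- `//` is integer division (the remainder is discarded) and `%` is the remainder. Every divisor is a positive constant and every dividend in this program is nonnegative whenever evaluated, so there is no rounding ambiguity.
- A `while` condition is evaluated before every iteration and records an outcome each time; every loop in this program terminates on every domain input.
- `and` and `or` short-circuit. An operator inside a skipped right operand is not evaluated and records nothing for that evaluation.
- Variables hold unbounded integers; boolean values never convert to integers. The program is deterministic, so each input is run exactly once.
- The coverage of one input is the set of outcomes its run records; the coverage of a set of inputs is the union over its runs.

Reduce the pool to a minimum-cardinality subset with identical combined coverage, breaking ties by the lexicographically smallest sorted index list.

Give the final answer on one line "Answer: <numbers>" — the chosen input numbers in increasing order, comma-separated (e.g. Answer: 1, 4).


#1 (u=9, w=4) -> covered: B1=F, B2=F, B3=E, B4=T, B5=E, B6=F
#2 (u=11, w=0) -> covered: B1=F, B2=T, B3=E, B4=F, B5=S
#3 (u=14, w=2) -> covered: B1=F, B2=T, B3=E, B4=F, B5=S
#4 (u=13, w=2) -> covered: B1=F, B2=T, B3=E, B4=F, B5=S
#5 (u=10, w=0) -> covered: B1=F, B2=T, B3=E, B4=F, B5=S
#6 (u=3, w=2) -> covered: B1=F, B2=F, B3=S, B4=T, B5=E, B6=T
together the pool reaches 11 outcomes: B1=F, B2=T, B2=F, B3=S, B3=E, B4=T, B4=F, B5=S, B5=E, B6=T, B6=F
every size-1 subset falls short of the 11 outcomes (best: 6/11)
every size-2 subset falls short of the 11 outcomes (best: 10/11)
at size 3, {1, 2, 6} reaches all 11 outcomes; every lexicographically earlier size-3 subset fails
Answer: 1, 2, 6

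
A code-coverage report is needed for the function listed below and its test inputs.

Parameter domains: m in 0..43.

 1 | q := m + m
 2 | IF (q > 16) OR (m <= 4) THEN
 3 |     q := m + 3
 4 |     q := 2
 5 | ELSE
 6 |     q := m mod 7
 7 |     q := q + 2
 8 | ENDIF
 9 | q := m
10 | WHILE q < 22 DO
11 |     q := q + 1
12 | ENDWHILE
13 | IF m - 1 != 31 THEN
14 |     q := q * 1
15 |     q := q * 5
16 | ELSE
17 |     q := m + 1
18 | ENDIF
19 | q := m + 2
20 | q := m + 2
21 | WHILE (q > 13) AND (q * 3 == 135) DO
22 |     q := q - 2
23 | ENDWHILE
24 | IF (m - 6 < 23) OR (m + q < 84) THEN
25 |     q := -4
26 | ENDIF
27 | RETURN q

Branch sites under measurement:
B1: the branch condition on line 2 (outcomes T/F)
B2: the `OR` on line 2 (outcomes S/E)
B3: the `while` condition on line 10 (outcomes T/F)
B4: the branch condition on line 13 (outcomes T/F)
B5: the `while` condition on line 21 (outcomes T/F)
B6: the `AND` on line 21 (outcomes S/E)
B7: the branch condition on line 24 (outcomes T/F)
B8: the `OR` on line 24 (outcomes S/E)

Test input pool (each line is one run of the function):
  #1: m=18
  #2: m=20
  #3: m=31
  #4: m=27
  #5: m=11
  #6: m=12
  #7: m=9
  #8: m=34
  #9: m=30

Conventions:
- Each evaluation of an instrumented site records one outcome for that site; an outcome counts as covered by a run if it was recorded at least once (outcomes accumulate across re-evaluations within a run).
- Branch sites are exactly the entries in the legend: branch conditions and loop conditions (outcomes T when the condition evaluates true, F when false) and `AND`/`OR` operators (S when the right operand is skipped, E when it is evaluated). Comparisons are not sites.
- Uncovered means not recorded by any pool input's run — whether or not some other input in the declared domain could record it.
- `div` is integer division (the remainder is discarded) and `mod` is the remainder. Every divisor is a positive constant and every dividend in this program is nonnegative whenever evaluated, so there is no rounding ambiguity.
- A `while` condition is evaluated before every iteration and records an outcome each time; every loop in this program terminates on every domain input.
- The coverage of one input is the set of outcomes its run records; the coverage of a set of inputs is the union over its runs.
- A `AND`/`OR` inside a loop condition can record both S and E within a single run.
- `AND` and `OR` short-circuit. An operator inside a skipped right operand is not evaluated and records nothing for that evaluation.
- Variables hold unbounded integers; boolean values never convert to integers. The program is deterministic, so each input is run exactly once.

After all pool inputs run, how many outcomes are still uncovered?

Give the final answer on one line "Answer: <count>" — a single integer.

input #1, m=18: events B2->S, B1->T, B3->T, B3->T, B3->T, B3->T, B3->F, B4->T, B6->E, B5->F, B8->S, B7->T; outcomes B1=T, B2=S, B3=T, B3=F, B4=T, B5=F, B6=E, B7=T, B8=S
input #2, m=20: events B2->S, B1->T, B3->T, B3->T, B3->F, B4->T, B6->E, B5->F, B8->S, B7->T; outcomes B1=T, B2=S, B3=T, B3=F, B4=T, B5=F, B6=E, B7=T, B8=S
input #3, m=31: events B2->S, B1->T, B3->F, B4->T, B6->E, B5->F, B8->E, B7->T; outcomes B1=T, B2=S, B3=F, B4=T, B5=F, B6=E, B7=T, B8=E
input #4, m=27: events B2->S, B1->T, B3->F, B4->T, B6->E, B5->F, B8->S, B7->T; outcomes B1=T, B2=S, B3=F, B4=T, B5=F, B6=E, B7=T, B8=S
input #5, m=11: events B2->S, B1->T, B3->T, B3->T, B3->T, B3->T, B3->T, B3->T, B3->T, B3->T, B3->T, B3->T, B3->T, B3->F, ...; outcomes B1=T, B2=S, B3=T, B3=F, B4=T, B5=F, B6=S, B7=T, B8=S
input #6, m=12: events B2->S, B1->T, B3->T, B3->T, B3->T, B3->T, B3->T, B3->T, B3->T, B3->T, B3->T, B3->T, B3->F, B4->T, ...; outcomes B1=T, B2=S, B3=T, B3=F, B4=T, B5=F, B6=E, B7=T, B8=S
input #7, m=9: events B2->S, B1->T, B3->T, B3->T, B3->T, B3->T, B3->T, B3->T, B3->T, B3->T, B3->T, B3->T, B3->T, B3->T, ...; outcomes B1=T, B2=S, B3=T, B3=F, B4=T, B5=F, B6=S, B7=T, B8=S
input #8, m=34: events B2->S, B1->T, B3->F, B4->T, B6->E, B5->F, B8->E, B7->T; outcomes B1=T, B2=S, B3=F, B4=T, B5=F, B6=E, B7=T, B8=E
input #9, m=30: events B2->S, B1->T, B3->F, B4->T, B6->E, B5->F, B8->E, B7->T; outcomes B1=T, B2=S, B3=F, B4=T, B5=F, B6=E, B7=T, B8=E
union over the pool: B1=T, B2=S, B3=T, B3=F, B4=T, B5=F, B6=S, B6=E, B7=T, B8=S, B8=E
uncovered (5 of 16): B1=F, B2=E, B4=F, B5=T, B7=F

Answer: 5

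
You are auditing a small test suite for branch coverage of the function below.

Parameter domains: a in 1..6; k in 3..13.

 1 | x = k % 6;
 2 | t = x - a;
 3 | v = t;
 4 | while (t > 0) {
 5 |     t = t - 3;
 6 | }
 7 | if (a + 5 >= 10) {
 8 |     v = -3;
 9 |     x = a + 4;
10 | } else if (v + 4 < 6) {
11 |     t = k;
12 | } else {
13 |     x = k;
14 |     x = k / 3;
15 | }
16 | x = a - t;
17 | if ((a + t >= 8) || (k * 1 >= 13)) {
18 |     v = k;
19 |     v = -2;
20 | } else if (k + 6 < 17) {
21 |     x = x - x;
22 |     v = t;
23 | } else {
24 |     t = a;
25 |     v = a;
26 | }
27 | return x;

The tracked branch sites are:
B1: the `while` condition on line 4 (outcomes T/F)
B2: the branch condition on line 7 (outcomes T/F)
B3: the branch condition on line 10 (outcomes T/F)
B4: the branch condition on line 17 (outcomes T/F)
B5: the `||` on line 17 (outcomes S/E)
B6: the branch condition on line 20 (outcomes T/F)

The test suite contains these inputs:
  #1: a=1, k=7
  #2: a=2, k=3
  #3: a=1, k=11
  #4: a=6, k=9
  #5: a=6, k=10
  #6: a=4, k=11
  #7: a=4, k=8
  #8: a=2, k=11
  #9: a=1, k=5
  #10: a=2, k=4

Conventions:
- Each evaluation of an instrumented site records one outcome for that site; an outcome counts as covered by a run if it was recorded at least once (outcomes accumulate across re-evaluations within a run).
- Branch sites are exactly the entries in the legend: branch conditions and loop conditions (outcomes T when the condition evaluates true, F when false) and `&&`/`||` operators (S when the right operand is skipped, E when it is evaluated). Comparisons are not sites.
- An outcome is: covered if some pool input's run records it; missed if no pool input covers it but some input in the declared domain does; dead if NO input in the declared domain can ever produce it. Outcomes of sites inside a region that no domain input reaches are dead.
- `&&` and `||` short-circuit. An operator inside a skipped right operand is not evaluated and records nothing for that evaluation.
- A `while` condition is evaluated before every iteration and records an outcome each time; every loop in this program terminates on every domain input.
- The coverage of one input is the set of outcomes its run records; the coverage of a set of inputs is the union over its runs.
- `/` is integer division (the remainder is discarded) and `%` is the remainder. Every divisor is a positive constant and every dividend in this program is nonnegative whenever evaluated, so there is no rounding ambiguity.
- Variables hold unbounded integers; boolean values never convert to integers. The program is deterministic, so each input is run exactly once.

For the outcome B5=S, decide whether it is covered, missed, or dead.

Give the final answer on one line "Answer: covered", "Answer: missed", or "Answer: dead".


B5=S is recorded by pool input(s) 1, 6, 7 -> covered
Answer: covered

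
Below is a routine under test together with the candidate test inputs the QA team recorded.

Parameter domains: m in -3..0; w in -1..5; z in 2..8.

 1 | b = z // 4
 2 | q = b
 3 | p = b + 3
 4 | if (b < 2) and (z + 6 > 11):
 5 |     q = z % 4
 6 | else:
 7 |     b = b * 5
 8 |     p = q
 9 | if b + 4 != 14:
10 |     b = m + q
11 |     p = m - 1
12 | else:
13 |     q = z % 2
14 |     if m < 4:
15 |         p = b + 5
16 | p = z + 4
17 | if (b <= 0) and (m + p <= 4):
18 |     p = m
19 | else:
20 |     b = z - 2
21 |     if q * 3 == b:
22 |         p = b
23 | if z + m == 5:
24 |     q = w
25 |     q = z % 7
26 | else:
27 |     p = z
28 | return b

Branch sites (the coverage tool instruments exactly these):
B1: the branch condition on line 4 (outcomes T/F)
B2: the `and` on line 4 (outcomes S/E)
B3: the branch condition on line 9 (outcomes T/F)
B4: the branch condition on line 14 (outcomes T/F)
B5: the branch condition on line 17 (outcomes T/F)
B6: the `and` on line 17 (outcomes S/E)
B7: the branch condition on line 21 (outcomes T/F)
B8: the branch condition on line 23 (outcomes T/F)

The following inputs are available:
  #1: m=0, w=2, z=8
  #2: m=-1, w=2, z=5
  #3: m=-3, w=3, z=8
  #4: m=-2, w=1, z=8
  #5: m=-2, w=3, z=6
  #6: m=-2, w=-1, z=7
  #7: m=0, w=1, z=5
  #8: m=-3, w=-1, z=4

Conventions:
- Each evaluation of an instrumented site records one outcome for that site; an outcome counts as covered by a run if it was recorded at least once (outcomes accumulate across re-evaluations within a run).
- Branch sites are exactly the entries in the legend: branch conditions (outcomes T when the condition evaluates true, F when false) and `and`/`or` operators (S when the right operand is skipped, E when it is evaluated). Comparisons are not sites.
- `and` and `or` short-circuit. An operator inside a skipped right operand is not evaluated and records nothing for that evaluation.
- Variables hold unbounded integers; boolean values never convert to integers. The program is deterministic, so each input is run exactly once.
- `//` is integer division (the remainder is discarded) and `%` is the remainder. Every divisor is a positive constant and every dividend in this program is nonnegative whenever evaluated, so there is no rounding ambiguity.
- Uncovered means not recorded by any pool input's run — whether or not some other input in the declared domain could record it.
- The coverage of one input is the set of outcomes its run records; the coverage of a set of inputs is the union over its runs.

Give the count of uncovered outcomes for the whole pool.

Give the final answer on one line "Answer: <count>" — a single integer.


#1 (m=0, w=2, z=8) -> B2->S, B1->F, B3->F, B4->T, B6->S, B5->F, B7->F, B8->F; covered: B1=F, B2=S, B3=F, B4=T, B5=F, B6=S, B7=F, B8=F
#2 (m=-1, w=2, z=5) -> B2->E, B1->F, B3->T, B6->E, B5->F, B7->T, B8->F; covered: B1=F, B2=E, B3=T, B5=F, B6=E, B7=T, B8=F
#3 (m=-3, w=3, z=8) -> B2->S, B1->F, B3->F, B4->T, B6->S, B5->F, B7->F, B8->T; covered: B1=F, B2=S, B3=F, B4=T, B5=F, B6=S, B7=F, B8=T
#4 (m=-2, w=1, z=8) -> B2->S, B1->F, B3->F, B4->T, B6->S, B5->F, B7->F, B8->F; covered: B1=F, B2=S, B3=F, B4=T, B5=F, B6=S, B7=F, B8=F
#5 (m=-2, w=3, z=6) -> B2->E, B1->T, B3->T, B6->E, B5->F, B7->F, B8->F; covered: B1=T, B2=E, B3=T, B5=F, B6=E, B7=F, B8=F
#6 (m=-2, w=-1, z=7) -> B2->E, B1->T, B3->T, B6->S, B5->F, B7->F, B8->T; covered: B1=T, B2=E, B3=T, B5=F, B6=S, B7=F, B8=T
#7 (m=0, w=1, z=5) -> B2->E, B1->F, B3->T, B6->S, B5->F, B7->T, B8->T; covered: B1=F, B2=E, B3=T, B5=F, B6=S, B7=T, B8=T
#8 (m=-3, w=-1, z=4) -> B2->E, B1->F, B3->T, B6->E, B5->F, B7->F, B8->F; covered: B1=F, B2=E, B3=T, B5=F, B6=E, B7=F, B8=F
union over the pool: B1=T, B1=F, B2=S, B2=E, B3=T, B3=F, B4=T, B5=F, B6=S, B6=E, B7=T, B7=F, B8=T, B8=F
uncovered (2 of 16): B4=F, B5=T
Answer: 2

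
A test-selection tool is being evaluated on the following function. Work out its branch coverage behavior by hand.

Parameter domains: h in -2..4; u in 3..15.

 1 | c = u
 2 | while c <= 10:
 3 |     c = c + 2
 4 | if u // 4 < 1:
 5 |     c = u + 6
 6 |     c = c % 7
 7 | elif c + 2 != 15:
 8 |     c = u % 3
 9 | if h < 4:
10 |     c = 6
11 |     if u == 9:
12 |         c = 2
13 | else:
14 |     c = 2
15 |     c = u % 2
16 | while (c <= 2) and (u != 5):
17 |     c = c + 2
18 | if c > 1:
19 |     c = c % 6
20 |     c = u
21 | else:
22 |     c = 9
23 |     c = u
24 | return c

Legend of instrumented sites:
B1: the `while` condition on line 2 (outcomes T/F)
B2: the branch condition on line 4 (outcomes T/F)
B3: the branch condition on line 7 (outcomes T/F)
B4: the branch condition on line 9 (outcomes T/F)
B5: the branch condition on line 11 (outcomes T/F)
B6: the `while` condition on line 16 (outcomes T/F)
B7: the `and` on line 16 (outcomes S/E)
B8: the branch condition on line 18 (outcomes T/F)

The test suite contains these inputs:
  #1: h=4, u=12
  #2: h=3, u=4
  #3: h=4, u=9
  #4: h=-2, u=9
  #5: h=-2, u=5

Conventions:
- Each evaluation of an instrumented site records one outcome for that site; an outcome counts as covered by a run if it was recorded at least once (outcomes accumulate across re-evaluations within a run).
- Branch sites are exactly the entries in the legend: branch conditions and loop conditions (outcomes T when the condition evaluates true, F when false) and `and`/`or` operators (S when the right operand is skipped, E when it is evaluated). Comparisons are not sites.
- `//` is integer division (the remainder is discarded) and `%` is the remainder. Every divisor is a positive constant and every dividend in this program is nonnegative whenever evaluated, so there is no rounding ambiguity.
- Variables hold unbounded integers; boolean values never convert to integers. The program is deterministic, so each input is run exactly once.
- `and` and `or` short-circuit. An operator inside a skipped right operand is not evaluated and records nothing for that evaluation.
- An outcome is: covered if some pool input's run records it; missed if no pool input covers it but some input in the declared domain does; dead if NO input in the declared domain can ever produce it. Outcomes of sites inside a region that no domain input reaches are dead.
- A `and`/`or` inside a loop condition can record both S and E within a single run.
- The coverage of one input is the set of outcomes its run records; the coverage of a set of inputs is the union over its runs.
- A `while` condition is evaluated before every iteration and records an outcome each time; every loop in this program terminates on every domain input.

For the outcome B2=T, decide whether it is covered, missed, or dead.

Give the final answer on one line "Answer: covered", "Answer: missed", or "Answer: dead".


no pool input records B2=T
but domain input (h=-2, u=3) does record it -> reachable, so missed
Answer: missed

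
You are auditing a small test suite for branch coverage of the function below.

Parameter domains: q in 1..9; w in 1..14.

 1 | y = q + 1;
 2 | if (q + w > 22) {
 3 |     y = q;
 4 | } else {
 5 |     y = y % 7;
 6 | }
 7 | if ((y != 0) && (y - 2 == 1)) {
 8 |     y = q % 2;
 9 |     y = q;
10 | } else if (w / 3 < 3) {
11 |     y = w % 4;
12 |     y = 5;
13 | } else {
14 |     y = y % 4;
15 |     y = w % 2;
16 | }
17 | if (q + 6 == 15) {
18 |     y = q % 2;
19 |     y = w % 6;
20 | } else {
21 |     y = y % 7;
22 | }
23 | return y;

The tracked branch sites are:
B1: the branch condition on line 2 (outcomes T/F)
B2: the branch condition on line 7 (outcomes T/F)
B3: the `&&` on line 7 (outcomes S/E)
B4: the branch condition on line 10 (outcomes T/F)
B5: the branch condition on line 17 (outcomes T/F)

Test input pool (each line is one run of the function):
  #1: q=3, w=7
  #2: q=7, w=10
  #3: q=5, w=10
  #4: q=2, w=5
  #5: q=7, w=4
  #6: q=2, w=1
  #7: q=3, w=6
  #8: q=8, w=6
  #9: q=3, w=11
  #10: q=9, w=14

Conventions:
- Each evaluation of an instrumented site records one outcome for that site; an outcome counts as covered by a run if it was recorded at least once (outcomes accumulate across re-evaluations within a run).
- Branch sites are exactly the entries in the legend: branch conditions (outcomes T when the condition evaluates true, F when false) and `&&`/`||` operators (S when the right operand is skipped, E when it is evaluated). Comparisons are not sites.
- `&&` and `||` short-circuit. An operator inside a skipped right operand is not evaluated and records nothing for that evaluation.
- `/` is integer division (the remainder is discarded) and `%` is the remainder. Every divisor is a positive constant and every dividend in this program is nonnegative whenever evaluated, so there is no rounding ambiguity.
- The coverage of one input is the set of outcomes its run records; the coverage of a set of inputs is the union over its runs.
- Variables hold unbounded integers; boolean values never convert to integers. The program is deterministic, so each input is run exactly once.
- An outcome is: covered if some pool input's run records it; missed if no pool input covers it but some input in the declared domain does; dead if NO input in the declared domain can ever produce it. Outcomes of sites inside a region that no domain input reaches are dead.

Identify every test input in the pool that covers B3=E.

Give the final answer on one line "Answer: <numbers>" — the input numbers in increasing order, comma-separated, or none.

input #1 (q=3, w=7): covers B3=E
input #2 (q=7, w=10): covers B3=E
input #3 (q=5, w=10): covers B3=E
input #4 (q=2, w=5): covers B3=E
input #5 (q=7, w=4): covers B3=E
input #6 (q=2, w=1): covers B3=E
input #7 (q=3, w=6): covers B3=E
input #8 (q=8, w=6): covers B3=E
input #9 (q=3, w=11): covers B3=E
input #10 (q=9, w=14): covers B3=E

Answer: 1, 2, 3, 4, 5, 6, 7, 8, 9, 10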